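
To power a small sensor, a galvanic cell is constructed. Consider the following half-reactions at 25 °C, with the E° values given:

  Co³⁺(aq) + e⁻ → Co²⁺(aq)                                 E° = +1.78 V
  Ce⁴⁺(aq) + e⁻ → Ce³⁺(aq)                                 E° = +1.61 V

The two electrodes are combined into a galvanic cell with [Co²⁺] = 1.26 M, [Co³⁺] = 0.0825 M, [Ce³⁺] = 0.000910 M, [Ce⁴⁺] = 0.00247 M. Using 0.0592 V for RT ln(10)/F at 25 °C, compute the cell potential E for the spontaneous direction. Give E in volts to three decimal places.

+0.074 V

Co³⁺/Co²⁺ is the cathode (higher E°), Ce⁴⁺/Ce³⁺ the anode: E°cell = +1.78 − (+1.61) = +0.17 V, n = 1.
Overall: Co³⁺(aq) + Ce³⁺(aq) → Co²⁺(aq) + Ce⁴⁺(aq)
Q = [Co²⁺]·[Ce⁴⁺] / ([Co³⁺]·[Ce³⁺]); log Q = 1.618.
E = E° − (0.0592/n) log Q = +0.17 − (0.0592/1)(1.618) = +0.074 V.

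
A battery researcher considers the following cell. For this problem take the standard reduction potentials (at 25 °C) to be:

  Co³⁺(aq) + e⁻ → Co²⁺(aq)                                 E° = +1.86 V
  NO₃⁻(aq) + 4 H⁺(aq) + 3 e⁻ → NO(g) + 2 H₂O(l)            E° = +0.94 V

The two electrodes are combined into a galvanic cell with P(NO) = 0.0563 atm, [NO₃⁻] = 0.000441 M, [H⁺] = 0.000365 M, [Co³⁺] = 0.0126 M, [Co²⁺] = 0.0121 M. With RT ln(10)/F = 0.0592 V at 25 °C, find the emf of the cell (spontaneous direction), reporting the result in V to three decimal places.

Co³⁺/Co²⁺ is the cathode (higher E°), NO₃⁻/NO the anode: E°cell = +1.86 − (+0.94) = +0.92 V, n = 3.
Overall: 3 Co³⁺(aq) + NO(g) + 2 H₂O(l) → 3 Co²⁺(aq) + NO₃⁻(aq) + 4 H⁺(aq)
Q = [Co²⁺]^3·[NO₃⁻]·[H⁺]^4 / ([Co³⁺]^3·P(NO)); log Q = -15.910.
E = E° − (0.0592/n) log Q = +0.92 − (0.0592/3)(-15.910) = +1.234 V.

+1.234 V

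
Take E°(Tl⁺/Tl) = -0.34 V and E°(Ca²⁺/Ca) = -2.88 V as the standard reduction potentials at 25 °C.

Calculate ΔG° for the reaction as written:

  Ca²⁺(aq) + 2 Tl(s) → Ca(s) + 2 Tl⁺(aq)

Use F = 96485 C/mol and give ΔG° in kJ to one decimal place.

+490.1 kJ

As written, Ca²⁺/Ca is reduced (cathode) and Tl⁺/Tl is oxidised (anode), so E°cell = (-2.88) − (-0.34) = -2.54 V.
Balancing electrons gives n = 2.
ΔG° = −nFE° = −(2)(96485)(-2.54) = 490,144 J = +490.1 kJ.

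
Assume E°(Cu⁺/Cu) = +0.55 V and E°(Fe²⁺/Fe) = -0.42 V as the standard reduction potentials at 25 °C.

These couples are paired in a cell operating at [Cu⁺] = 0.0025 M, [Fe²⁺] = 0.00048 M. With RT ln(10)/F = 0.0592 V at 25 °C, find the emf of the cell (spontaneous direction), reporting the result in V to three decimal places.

+0.914 V

Cu⁺/Cu is the cathode (higher E°), Fe²⁺/Fe the anode: E°cell = +0.55 − (-0.42) = +0.97 V, n = 2.
Overall: 2 Cu⁺(aq) + Fe(s) → 2 Cu(s) + Fe²⁺(aq)
Q = [Fe²⁺] / ([Cu⁺]^2); log Q = 1.885.
E = E° − (0.0592/n) log Q = +0.97 − (0.0592/2)(1.885) = +0.914 V.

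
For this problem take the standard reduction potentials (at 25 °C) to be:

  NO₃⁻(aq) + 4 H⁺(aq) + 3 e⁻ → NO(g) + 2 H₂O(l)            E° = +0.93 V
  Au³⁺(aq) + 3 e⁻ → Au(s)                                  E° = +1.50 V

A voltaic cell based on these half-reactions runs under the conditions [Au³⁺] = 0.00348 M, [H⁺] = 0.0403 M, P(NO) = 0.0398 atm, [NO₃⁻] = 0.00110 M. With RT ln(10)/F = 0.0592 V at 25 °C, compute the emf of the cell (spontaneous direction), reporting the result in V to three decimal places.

+0.662 V

Au³⁺/Au is the cathode (higher E°), NO₃⁻/NO the anode: E°cell = +1.50 − (+0.93) = +0.57 V, n = 3.
Overall: Au³⁺(aq) + NO(g) + 2 H₂O(l) → Au(s) + NO₃⁻(aq) + 4 H⁺(aq)
Q = [NO₃⁻]·[H⁺]^4 / ([Au³⁺]·P(NO)); log Q = -4.679.
E = E° − (0.0592/n) log Q = +0.57 − (0.0592/3)(-4.679) = +0.662 V.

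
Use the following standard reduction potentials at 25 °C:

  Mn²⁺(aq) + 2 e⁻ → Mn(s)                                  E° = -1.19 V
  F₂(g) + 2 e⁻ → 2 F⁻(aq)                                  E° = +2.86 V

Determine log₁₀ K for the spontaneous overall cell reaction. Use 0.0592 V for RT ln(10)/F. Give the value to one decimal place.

136.8

Cathode: F₂/F⁻; anode: Mn²⁺/Mn. E°cell = +4.05 V, n = 2.
log K = nE°cell / 0.0592 = (2)(+4.05) / 0.0592 = 136.8.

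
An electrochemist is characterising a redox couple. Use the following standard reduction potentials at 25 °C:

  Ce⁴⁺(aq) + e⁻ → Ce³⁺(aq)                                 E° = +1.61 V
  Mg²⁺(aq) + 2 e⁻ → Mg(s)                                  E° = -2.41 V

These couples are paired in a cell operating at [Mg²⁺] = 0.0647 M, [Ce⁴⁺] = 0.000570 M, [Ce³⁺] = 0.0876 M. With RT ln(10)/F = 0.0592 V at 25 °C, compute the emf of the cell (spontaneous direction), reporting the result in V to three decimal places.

Ce⁴⁺/Ce³⁺ is the cathode (higher E°), Mg²⁺/Mg the anode: E°cell = +1.61 − (-2.41) = +4.02 V, n = 2.
Overall: 2 Ce⁴⁺(aq) + Mg(s) → 2 Ce³⁺(aq) + Mg²⁺(aq)
Q = [Ce³⁺]^2·[Mg²⁺] / ([Ce⁴⁺]^2); log Q = 3.184.
E = E° − (0.0592/n) log Q = +4.02 − (0.0592/2)(3.184) = +3.926 V.

+3.926 V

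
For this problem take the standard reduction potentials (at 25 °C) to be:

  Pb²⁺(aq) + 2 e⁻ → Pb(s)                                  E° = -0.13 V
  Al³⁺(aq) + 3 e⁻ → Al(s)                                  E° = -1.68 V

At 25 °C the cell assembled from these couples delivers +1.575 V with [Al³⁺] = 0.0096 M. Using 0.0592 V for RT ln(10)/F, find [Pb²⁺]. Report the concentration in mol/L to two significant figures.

0.32 M

Pb²⁺/Pb is the cathode, Al³⁺/Al the anode: E°cell = +1.55 V, n = 6.
Overall reaction: 3 Pb²⁺(aq) + 2 Al(s) → 3 Pb(s) + 2 Al³⁺(aq); Q = [Al³⁺]^2/[Pb²⁺]^3.
From E = E° − (0.0592/n) log Q: log Q = (E° − E)·n/0.0592 = (+1.55 − (+1.575))·6/0.0592 = -2.5338.
So 3·log[Pb²⁺] = 2·log(0.0096) − log Q = -4.0355 − (-2.5338) = -1.5017; log[Pb²⁺] = -1.5017 / 3 = -0.5006; [Pb²⁺] = 10^(-0.5006) ≈ 0.32 M.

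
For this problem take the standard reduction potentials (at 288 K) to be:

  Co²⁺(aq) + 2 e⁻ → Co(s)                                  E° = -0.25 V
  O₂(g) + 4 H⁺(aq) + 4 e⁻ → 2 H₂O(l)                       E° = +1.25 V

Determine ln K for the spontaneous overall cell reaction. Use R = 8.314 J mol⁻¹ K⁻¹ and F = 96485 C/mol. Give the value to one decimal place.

Cathode: O₂/H₂O; anode: Co²⁺/Co. E°cell = (+1.25) − (-0.25) = +1.50 V, with n = 4.
ΔG° = −nFE° = −RT ln K, so ln K = nFE°/(RT) = (4)(96485)(+1.50) / ((8.314)(288)) = 241.773.

241.8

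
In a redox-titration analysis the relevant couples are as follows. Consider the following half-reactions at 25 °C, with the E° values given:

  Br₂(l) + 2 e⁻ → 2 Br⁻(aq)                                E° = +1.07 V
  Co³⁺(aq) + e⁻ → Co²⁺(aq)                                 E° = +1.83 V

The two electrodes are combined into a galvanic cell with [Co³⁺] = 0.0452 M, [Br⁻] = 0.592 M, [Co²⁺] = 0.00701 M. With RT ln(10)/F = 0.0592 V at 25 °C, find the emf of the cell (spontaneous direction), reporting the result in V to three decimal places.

Co³⁺/Co²⁺ is the cathode (higher E°), Br₂/Br⁻ the anode: E°cell = +1.83 − (+1.07) = +0.76 V, n = 2.
Overall: 2 Co³⁺(aq) + 2 Br⁻(aq) → 2 Co²⁺(aq) + Br₂(l)
Q = [Co²⁺]^2 / ([Co³⁺]^2·[Br⁻]^2); log Q = -1.163.
E = E° − (0.0592/n) log Q = +0.76 − (0.0592/2)(-1.163) = +0.794 V.

+0.794 V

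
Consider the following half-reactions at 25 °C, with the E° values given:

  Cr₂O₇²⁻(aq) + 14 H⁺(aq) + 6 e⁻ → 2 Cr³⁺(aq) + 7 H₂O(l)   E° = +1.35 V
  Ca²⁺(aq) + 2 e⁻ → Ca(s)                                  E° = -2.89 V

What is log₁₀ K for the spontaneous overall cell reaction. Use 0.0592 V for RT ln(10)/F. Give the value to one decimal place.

Cathode: Cr₂O₇²⁻/Cr³⁺; anode: Ca²⁺/Ca. E°cell = +4.24 V, n = 6.
log K = nE°cell / 0.0592 = (6)(+4.24) / 0.0592 = 429.7.

429.7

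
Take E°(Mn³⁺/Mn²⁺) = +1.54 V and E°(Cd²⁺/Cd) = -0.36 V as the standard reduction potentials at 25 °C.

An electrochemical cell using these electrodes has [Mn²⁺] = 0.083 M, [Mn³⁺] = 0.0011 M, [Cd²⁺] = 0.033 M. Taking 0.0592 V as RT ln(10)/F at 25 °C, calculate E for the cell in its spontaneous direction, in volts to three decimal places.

+1.833 V

Mn³⁺/Mn²⁺ is the cathode (higher E°), Cd²⁺/Cd the anode: E°cell = +1.54 − (-0.36) = +1.90 V, n = 2.
Overall: 2 Mn³⁺(aq) + Cd(s) → 2 Mn²⁺(aq) + Cd²⁺(aq)
Q = [Mn²⁺]^2·[Cd²⁺] / ([Mn³⁺]^2); log Q = 2.274.
E = E° − (0.0592/n) log Q = +1.90 − (0.0592/2)(2.274) = +1.833 V.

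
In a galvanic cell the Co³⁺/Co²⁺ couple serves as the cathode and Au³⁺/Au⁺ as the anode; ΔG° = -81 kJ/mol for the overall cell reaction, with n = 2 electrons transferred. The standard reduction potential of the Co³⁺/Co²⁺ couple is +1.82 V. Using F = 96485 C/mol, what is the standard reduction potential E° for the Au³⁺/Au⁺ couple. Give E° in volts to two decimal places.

E°cell = −ΔG°/(nF) = −(-81×10³)/((2)(96485)) = +0.420 V.
Since Co³⁺/Co²⁺ is the cathode and Au³⁺/Au⁺ the anode, E°cell = E°(Co³⁺/Co²⁺) − E°(Au³⁺/Au⁺).
So E°(Au³⁺/Au⁺) = E°(Co³⁺/Co²⁺) − E°cell = (+1.82) − (+0.420) = +1.40 V.

+1.40 V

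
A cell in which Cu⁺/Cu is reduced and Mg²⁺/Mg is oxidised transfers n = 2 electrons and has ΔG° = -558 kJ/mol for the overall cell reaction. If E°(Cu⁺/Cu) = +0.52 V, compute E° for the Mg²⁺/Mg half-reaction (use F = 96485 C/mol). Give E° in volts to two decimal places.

E°cell = −ΔG°/(nF) = −(-558×10³)/((2)(96485)) = +2.892 V.
Since Cu⁺/Cu is the cathode and Mg²⁺/Mg the anode, E°cell = E°(Cu⁺/Cu) − E°(Mg²⁺/Mg).
So E°(Mg²⁺/Mg) = E°(Cu⁺/Cu) − E°cell = (+0.52) − (+2.892) = -2.37 V.

-2.37 V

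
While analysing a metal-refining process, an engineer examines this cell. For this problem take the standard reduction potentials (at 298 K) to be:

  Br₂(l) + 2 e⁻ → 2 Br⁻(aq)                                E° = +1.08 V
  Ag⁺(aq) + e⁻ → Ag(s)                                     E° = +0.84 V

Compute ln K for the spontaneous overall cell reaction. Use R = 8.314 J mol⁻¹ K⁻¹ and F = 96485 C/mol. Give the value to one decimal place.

18.7

Cathode: Br₂/Br⁻; anode: Ag⁺/Ag. E°cell = (+1.08) − (+0.84) = +0.24 V, with n = 2.
ΔG° = −nFE° = −RT ln K, so ln K = nFE°/(RT) = (2)(96485)(+0.24) / ((8.314)(298)) = 18.693.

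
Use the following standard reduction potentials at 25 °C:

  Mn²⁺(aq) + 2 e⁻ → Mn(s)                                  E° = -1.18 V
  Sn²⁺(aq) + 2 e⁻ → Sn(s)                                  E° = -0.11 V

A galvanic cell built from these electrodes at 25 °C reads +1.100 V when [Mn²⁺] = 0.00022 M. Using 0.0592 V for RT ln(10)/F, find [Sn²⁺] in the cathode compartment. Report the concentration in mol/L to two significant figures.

Sn²⁺/Sn is the cathode, Mn²⁺/Mn the anode: E°cell = +1.07 V, n = 2.
Overall reaction: Sn²⁺(aq) + Mn(s) → Sn(s) + Mn²⁺(aq); Q = [Mn²⁺]^1/[Sn²⁺]^1.
From E = E° − (0.0592/n) log Q: log Q = (E° − E)·n/0.0592 = (+1.07 − (+1.100))·2/0.0592 = -1.0135.
So 1·log[Sn²⁺] = 1·log(0.00022) − log Q = -3.6576 − (-1.0135) = -2.6441; [Sn²⁺] = 10^(-2.6441) ≈ 0.0023 M.

0.0023 M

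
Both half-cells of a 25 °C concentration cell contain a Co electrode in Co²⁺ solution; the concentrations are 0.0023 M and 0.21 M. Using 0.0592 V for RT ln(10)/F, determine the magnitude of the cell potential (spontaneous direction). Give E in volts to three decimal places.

+0.058 V

For a concentration cell E°cell = 0. The 0.21 M side is the cathode (reduction is favoured where [Co²⁺] is higher).
With n = 2, E = −(0.0592/2) log([Co²⁺]ₐₙ/[Co²⁺]꜀ₐₜ) = −(0.0592/2) log(0.0023/0.21) = −(0.0592/2)(-1.960) = +0.058 V.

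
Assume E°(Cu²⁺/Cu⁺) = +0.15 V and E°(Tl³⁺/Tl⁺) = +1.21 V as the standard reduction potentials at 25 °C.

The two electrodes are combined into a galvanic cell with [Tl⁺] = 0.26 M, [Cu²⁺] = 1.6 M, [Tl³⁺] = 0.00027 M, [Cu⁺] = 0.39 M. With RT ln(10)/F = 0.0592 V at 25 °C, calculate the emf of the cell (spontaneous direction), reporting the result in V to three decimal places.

+0.935 V

Tl³⁺/Tl⁺ is the cathode (higher E°), Cu²⁺/Cu⁺ the anode: E°cell = +1.21 − (+0.15) = +1.06 V, n = 2.
Overall: Tl³⁺(aq) + 2 Cu⁺(aq) → Tl⁺(aq) + 2 Cu²⁺(aq)
Q = [Tl⁺]·[Cu²⁺]^2 / ([Tl³⁺]·[Cu⁺]^2); log Q = 4.210.
E = E° − (0.0592/n) log Q = +1.06 − (0.0592/2)(4.210) = +0.935 V.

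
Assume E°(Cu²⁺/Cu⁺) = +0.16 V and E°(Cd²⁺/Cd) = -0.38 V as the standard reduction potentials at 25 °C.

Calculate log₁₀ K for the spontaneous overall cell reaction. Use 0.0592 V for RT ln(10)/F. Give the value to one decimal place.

18.2

Cathode: Cu²⁺/Cu⁺; anode: Cd²⁺/Cd. E°cell = +0.54 V, n = 2.
log K = nE°cell / 0.0592 = (2)(+0.54) / 0.0592 = 18.2.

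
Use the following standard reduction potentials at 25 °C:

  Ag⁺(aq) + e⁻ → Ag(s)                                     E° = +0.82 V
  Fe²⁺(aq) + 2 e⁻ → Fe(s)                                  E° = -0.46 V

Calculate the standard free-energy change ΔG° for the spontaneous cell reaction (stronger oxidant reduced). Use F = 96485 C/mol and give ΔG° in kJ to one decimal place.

Ag⁺/Ag (E° = +0.82 V) is the cathode; Fe²⁺/Fe (E° = -0.46 V) is the anode, so E°cell = +1.28 V.
Balancing electrons gives n = 2 (lcm of 1 and 2).
ΔG° = −nFE° = −(2)(96485)(+1.28) = -247,002 J = -247.0 kJ.

-247.0 kJ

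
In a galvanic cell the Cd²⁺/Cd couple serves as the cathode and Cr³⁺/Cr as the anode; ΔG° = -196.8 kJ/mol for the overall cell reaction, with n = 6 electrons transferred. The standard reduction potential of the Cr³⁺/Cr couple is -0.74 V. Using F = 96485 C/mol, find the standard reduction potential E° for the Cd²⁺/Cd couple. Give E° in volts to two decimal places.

-0.40 V

E°cell = −ΔG°/(nF) = −(-196.8×10³)/((6)(96485)) = +0.340 V.
Since Cd²⁺/Cd is the cathode and Cr³⁺/Cr the anode, E°cell = E°(Cd²⁺/Cd) − E°(Cr³⁺/Cr).
So E°(Cd²⁺/Cd) = E°cell + E°(Cr³⁺/Cr) = +0.340 + (-0.74) = -0.40 V.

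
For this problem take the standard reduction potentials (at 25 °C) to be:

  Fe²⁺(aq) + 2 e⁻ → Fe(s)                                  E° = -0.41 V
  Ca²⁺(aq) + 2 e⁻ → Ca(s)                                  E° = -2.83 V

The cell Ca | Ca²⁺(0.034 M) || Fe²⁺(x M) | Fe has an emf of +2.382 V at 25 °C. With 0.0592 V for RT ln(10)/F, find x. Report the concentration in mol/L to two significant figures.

0.0018 M

Fe²⁺/Fe is the cathode, Ca²⁺/Ca the anode: E°cell = +2.42 V, n = 2.
Overall reaction: Fe²⁺(aq) + Ca(s) → Fe(s) + Ca²⁺(aq); Q = [Ca²⁺]^1/[Fe²⁺]^1.
From E = E° − (0.0592/n) log Q: log Q = (E° − E)·n/0.0592 = (+2.42 − (+2.382))·2/0.0592 = 1.2838.
So 1·log[Fe²⁺] = 1·log(0.034) − log Q = -1.4685 − (1.2838) = -2.7523; [Fe²⁺] = 10^(-2.7523) ≈ 0.0018 M.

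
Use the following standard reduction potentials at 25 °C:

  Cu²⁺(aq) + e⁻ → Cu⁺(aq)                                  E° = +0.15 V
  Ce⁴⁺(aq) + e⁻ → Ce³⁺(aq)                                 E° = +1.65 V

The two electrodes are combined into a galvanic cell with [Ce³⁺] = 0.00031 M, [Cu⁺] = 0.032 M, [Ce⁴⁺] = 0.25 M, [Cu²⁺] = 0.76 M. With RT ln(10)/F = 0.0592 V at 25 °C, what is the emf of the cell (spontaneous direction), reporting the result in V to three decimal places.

+1.591 V

Ce⁴⁺/Ce³⁺ is the cathode (higher E°), Cu²⁺/Cu⁺ the anode: E°cell = +1.65 − (+0.15) = +1.50 V, n = 1.
Overall: Ce⁴⁺(aq) + Cu⁺(aq) → Ce³⁺(aq) + Cu²⁺(aq)
Q = [Ce³⁺]·[Cu²⁺] / ([Ce⁴⁺]·[Cu⁺]); log Q = -1.531.
E = E° − (0.0592/n) log Q = +1.50 − (0.0592/1)(-1.531) = +1.591 V.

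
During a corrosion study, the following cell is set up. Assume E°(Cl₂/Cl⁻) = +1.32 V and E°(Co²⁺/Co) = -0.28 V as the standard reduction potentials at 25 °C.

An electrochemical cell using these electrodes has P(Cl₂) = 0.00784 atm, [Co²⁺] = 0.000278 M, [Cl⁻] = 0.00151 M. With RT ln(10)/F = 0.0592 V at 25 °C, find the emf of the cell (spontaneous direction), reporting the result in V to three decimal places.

Cl₂/Cl⁻ is the cathode (higher E°), Co²⁺/Co the anode: E°cell = +1.32 − (-0.28) = +1.60 V, n = 2.
Overall: Cl₂(g) + Co(s) → 2 Cl⁻(aq) + Co²⁺(aq)
Q = [Cl⁻]^2·[Co²⁺] / (P(Cl₂)); log Q = -7.092.
E = E° − (0.0592/n) log Q = +1.60 − (0.0592/2)(-7.092) = +1.810 V.

+1.810 V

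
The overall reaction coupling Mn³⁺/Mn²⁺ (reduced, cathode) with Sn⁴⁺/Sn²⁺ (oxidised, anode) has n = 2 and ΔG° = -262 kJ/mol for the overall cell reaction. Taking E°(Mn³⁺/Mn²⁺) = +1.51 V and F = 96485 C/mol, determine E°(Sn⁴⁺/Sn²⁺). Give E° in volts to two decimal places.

+0.15 V

E°cell = −ΔG°/(nF) = −(-262×10³)/((2)(96485)) = +1.358 V.
Since Mn³⁺/Mn²⁺ is the cathode and Sn⁴⁺/Sn²⁺ the anode, E°cell = E°(Mn³⁺/Mn²⁺) − E°(Sn⁴⁺/Sn²⁺).
So E°(Sn⁴⁺/Sn²⁺) = E°(Mn³⁺/Mn²⁺) − E°cell = (+1.51) − (+1.358) = +0.15 V.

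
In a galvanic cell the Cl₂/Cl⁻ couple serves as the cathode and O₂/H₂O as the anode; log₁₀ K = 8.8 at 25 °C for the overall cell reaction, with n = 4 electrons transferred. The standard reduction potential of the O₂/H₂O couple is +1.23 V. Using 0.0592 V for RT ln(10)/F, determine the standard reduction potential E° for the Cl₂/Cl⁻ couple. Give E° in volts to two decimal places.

E°cell = (0.0592/n)·log K = (0.0592/4)(8.8) = +0.130 V.
Since Cl₂/Cl⁻ is the cathode and O₂/H₂O the anode, E°cell = E°(Cl₂/Cl⁻) − E°(O₂/H₂O).
So E°(Cl₂/Cl⁻) = E°cell + E°(O₂/H₂O) = +0.130 + (+1.23) = +1.36 V.

+1.36 V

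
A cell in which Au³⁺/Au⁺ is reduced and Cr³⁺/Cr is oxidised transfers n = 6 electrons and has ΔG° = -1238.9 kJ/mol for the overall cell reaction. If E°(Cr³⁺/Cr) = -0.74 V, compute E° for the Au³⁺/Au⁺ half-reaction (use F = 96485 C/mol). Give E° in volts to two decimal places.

E°cell = −ΔG°/(nF) = −(-1238.9×10³)/((6)(96485)) = +2.140 V.
Since Au³⁺/Au⁺ is the cathode and Cr³⁺/Cr the anode, E°cell = E°(Au³⁺/Au⁺) − E°(Cr³⁺/Cr).
So E°(Au³⁺/Au⁺) = E°cell + E°(Cr³⁺/Cr) = +2.140 + (-0.74) = +1.40 V.

+1.40 V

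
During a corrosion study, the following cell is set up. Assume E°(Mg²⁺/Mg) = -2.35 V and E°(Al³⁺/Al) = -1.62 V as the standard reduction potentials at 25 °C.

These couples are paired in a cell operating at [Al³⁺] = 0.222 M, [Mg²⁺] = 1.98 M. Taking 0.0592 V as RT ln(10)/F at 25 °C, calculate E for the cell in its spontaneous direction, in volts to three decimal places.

Al³⁺/Al is the cathode (higher E°), Mg²⁺/Mg the anode: E°cell = -1.62 − (-2.35) = +0.73 V, n = 6.
Overall: 2 Al³⁺(aq) + 3 Mg(s) → 2 Al(s) + 3 Mg²⁺(aq)
Q = [Mg²⁺]^3 / ([Al³⁺]^2); log Q = 2.197.
E = E° − (0.0592/n) log Q = +0.73 − (0.0592/6)(2.197) = +0.708 V.

+0.708 V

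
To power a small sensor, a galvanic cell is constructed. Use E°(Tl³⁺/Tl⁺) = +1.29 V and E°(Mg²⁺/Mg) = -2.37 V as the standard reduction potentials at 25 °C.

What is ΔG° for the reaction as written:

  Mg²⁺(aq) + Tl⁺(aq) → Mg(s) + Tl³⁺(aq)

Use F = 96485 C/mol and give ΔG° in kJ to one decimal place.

As written, Mg²⁺/Mg is reduced (cathode) and Tl³⁺/Tl⁺ is oxidised (anode), so E°cell = (-2.37) − (+1.29) = -3.66 V.
Balancing electrons gives n = 2.
ΔG° = −nFE° = −(2)(96485)(-3.66) = 706,270 J = +706.3 kJ.

+706.3 kJ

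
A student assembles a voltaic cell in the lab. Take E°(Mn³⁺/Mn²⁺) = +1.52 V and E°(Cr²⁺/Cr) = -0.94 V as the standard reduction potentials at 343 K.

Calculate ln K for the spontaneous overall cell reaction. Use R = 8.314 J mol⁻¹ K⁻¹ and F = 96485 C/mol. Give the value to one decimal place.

166.5

Cathode: Mn³⁺/Mn²⁺; anode: Cr²⁺/Cr. E°cell = (+1.52) − (-0.94) = +2.46 V, with n = 2.
ΔG° = −nFE° = −RT ln K, so ln K = nFE°/(RT) = (2)(96485)(+2.46) / ((8.314)(343)) = 166.464.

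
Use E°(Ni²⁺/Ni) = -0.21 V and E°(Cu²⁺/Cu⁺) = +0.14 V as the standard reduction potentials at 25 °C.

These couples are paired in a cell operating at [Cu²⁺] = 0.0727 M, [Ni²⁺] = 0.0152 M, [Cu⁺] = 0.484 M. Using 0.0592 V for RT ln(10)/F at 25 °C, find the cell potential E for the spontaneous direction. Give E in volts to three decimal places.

+0.355 V

Cu²⁺/Cu⁺ is the cathode (higher E°), Ni²⁺/Ni the anode: E°cell = +0.14 − (-0.21) = +0.35 V, n = 2.
Overall: 2 Cu²⁺(aq) + Ni(s) → 2 Cu⁺(aq) + Ni²⁺(aq)
Q = [Cu⁺]^2·[Ni²⁺] / ([Cu²⁺]^2); log Q = -0.172.
E = E° − (0.0592/n) log Q = +0.35 − (0.0592/2)(-0.172) = +0.355 V.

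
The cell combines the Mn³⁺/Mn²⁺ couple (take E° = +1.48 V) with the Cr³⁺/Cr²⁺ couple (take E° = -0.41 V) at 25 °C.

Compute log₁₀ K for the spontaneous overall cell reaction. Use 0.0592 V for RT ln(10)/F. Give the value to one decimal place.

31.9

Cathode: Mn³⁺/Mn²⁺; anode: Cr³⁺/Cr²⁺. E°cell = +1.89 V, n = 1.
log K = nE°cell / 0.0592 = (1)(+1.89) / 0.0592 = 31.9.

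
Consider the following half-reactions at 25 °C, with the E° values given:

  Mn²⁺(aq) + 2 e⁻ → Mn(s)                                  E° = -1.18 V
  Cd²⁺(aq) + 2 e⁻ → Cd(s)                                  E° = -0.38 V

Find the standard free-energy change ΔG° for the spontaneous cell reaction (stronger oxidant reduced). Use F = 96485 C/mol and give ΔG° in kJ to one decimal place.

Cd²⁺/Cd (E° = -0.38 V) is the cathode; Mn²⁺/Mn (E° = -1.18 V) is the anode, so E°cell = +0.80 V.
Balancing electrons gives n = 2 (lcm of 2 and 2).
ΔG° = −nFE° = −(2)(96485)(+0.80) = -154,376 J = -154.4 kJ.

-154.4 kJ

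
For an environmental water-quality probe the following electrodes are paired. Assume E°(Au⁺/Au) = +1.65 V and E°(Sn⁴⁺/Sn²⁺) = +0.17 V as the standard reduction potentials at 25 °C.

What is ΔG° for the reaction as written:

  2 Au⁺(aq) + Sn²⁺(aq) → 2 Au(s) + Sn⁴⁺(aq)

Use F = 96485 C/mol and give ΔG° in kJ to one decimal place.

-285.6 kJ

As written, Au⁺/Au is reduced (cathode) and Sn⁴⁺/Sn²⁺ is oxidised (anode), so E°cell = (+1.65) − (+0.17) = +1.48 V.
Balancing electrons gives n = 2.
ΔG° = −nFE° = −(2)(96485)(+1.48) = -285,596 J = -285.6 kJ.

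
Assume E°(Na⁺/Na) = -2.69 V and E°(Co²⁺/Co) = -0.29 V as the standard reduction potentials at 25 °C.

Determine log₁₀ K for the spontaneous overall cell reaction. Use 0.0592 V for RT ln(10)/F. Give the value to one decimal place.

Cathode: Co²⁺/Co; anode: Na⁺/Na. E°cell = +2.40 V, n = 2.
log K = nE°cell / 0.0592 = (2)(+2.40) / 0.0592 = 81.1.

81.1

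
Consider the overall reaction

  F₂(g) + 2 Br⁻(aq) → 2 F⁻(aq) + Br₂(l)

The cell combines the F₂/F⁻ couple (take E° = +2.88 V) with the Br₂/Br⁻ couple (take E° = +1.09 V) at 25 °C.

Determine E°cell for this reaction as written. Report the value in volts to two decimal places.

+1.79 V

The F₂/F⁻ couple has the higher reduction potential, so it is the cathode; Br₂/Br⁻ is oxidised at the anode.
E°cell = E°(cathode) − E°(anode) = (+2.88) − (+1.09) = +1.79 V.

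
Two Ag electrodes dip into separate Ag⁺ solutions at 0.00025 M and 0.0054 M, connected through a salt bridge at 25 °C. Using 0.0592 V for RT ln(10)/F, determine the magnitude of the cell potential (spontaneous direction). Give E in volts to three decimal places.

+0.079 V

For a concentration cell E°cell = 0. The 0.0054 M side is the cathode (reduction is favoured where [Ag⁺] is higher).
With n = 1, E = −(0.0592/1) log([Ag⁺]ₐₙ/[Ag⁺]꜀ₐₜ) = −(0.0592/1) log(0.00025/0.0054) = −(0.0592/1)(-1.334) = +0.079 V.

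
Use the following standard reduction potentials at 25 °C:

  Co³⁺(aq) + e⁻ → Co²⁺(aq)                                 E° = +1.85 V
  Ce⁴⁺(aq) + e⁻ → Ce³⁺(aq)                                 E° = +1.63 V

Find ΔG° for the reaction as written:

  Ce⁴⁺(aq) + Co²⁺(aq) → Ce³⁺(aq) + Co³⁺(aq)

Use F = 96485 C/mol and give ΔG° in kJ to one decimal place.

As written, Ce⁴⁺/Ce³⁺ is reduced (cathode) and Co³⁺/Co²⁺ is oxidised (anode), so E°cell = (+1.63) − (+1.85) = -0.22 V.
Balancing electrons gives n = 1.
ΔG° = −nFE° = −(1)(96485)(-0.22) = 21,227 J = +21.2 kJ.

+21.2 kJ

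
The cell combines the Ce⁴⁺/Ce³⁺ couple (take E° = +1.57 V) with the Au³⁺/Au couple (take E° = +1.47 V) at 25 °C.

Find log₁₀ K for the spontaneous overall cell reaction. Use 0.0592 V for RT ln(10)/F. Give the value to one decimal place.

5.1

Cathode: Ce⁴⁺/Ce³⁺; anode: Au³⁺/Au. E°cell = +0.10 V, n = 3.
log K = nE°cell / 0.0592 = (3)(+0.10) / 0.0592 = 5.1.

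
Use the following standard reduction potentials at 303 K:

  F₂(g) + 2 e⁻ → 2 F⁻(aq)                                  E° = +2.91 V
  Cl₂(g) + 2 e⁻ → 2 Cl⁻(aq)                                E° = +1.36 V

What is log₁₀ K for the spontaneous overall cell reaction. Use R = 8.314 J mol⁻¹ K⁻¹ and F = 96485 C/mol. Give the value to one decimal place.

Cathode: F₂/F⁻; anode: Cl₂/Cl⁻. E°cell = (+2.91) − (+1.36) = +1.55 V, with n = 2.
ΔG° = −nFE° = −RT ln K, so ln K = nFE°/(RT) = (2)(96485)(+1.55) / ((8.314)(303)) = 118.732.
log₁₀ K = 118.732 / ln 10 = 51.6.

51.6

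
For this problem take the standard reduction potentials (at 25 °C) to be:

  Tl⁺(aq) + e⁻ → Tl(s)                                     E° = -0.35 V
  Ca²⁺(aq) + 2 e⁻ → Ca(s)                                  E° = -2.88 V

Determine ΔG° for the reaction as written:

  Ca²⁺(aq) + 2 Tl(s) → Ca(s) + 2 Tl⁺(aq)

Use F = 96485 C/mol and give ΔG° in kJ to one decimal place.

+488.2 kJ

As written, Ca²⁺/Ca is reduced (cathode) and Tl⁺/Tl is oxidised (anode), so E°cell = (-2.88) − (-0.35) = -2.53 V.
Balancing electrons gives n = 2.
ΔG° = −nFE° = −(2)(96485)(-2.53) = 488,214 J = +488.2 kJ.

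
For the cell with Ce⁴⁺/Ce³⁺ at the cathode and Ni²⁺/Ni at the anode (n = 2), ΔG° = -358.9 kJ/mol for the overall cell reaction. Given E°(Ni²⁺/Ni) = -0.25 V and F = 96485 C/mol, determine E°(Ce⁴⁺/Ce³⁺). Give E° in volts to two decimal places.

E°cell = −ΔG°/(nF) = −(-358.9×10³)/((2)(96485)) = +1.860 V.
Since Ce⁴⁺/Ce³⁺ is the cathode and Ni²⁺/Ni the anode, E°cell = E°(Ce⁴⁺/Ce³⁺) − E°(Ni²⁺/Ni).
So E°(Ce⁴⁺/Ce³⁺) = E°cell + E°(Ni²⁺/Ni) = +1.860 + (-0.25) = +1.61 V.

+1.61 V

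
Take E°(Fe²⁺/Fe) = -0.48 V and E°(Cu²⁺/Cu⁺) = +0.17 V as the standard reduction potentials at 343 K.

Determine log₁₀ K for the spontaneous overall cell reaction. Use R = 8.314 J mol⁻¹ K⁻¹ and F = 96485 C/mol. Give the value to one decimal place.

Cathode: Cu²⁺/Cu⁺; anode: Fe²⁺/Fe. E°cell = (+0.17) − (-0.48) = +0.65 V, with n = 2.
ΔG° = −nFE° = −RT ln K, so ln K = nFE°/(RT) = (2)(96485)(+0.65) / ((8.314)(343)) = 43.984.
log₁₀ K = 43.984 / ln 10 = 19.1.

19.1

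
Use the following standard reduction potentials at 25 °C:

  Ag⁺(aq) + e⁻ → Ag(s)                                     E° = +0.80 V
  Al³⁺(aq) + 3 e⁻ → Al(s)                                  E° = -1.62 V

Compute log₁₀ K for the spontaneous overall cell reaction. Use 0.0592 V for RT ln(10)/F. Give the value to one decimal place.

Cathode: Ag⁺/Ag; anode: Al³⁺/Al. E°cell = +2.42 V, n = 3.
log K = nE°cell / 0.0592 = (3)(+2.42) / 0.0592 = 122.6.

122.6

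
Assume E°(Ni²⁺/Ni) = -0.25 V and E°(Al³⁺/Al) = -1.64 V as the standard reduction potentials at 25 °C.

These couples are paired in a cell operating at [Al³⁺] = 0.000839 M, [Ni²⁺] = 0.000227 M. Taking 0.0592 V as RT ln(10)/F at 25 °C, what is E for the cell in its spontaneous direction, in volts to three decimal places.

+1.343 V

Ni²⁺/Ni is the cathode (higher E°), Al³⁺/Al the anode: E°cell = -0.25 − (-1.64) = +1.39 V, n = 6.
Overall: 3 Ni²⁺(aq) + 2 Al(s) → 3 Ni(s) + 2 Al³⁺(aq)
Q = [Al³⁺]^2 / ([Ni²⁺]^3); log Q = 4.779.
E = E° − (0.0592/n) log Q = +1.39 − (0.0592/6)(4.779) = +1.343 V.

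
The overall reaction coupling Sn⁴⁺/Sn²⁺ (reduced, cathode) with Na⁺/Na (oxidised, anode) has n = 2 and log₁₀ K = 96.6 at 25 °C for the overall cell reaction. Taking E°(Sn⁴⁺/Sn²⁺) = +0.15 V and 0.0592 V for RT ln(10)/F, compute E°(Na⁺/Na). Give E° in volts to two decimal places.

E°cell = (0.0592/n)·log K = (0.0592/2)(96.6) = +2.859 V.
Since Sn⁴⁺/Sn²⁺ is the cathode and Na⁺/Na the anode, E°cell = E°(Sn⁴⁺/Sn²⁺) − E°(Na⁺/Na).
So E°(Na⁺/Na) = E°(Sn⁴⁺/Sn²⁺) − E°cell = (+0.15) − (+2.859) = -2.71 V.

-2.71 V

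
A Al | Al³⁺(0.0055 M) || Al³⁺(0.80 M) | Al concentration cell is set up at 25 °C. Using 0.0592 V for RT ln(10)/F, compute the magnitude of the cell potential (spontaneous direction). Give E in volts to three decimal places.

+0.043 V

For a concentration cell E°cell = 0. The 0.80 M side is the cathode (reduction is favoured where [Al³⁺] is higher).
With n = 3, E = −(0.0592/3) log([Al³⁺]ₐₙ/[Al³⁺]꜀ₐₜ) = −(0.0592/3) log(0.0055/0.8) = −(0.0592/3)(-2.163) = +0.043 V.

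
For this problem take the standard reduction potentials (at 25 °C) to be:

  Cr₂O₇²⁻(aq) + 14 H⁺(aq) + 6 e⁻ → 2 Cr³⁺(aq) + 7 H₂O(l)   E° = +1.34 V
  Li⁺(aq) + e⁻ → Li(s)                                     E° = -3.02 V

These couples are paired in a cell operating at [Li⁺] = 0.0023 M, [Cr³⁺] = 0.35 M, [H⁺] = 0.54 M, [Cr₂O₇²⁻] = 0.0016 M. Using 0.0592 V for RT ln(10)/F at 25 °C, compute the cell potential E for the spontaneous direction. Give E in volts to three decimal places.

+4.461 V

Cr₂O₇²⁻/Cr³⁺ is the cathode (higher E°), Li⁺/Li the anode: E°cell = +1.34 − (-3.02) = +4.36 V, n = 6.
Overall: Cr₂O₇²⁻(aq) + 14 H⁺(aq) + 6 Li(s) → 2 Cr³⁺(aq) + 7 H₂O(l) + 6 Li⁺(aq)
Q = [Cr³⁺]^2·[Li⁺]^6 / ([Cr₂O₇²⁻]·[H⁺]^14); log Q = -10.199.
E = E° − (0.0592/n) log Q = +4.36 − (0.0592/6)(-10.199) = +4.461 V.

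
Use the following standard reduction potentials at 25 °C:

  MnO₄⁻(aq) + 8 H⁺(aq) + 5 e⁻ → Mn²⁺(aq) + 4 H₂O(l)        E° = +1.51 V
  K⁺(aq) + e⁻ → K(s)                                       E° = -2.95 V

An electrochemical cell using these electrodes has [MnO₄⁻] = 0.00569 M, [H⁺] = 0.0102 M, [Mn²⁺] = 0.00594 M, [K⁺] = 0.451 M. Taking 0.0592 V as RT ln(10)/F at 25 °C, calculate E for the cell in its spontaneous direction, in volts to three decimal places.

MnO₄⁻/Mn²⁺ is the cathode (higher E°), K⁺/K the anode: E°cell = +1.51 − (-2.95) = +4.46 V, n = 5.
Overall: MnO₄⁻(aq) + 8 H⁺(aq) + 5 K(s) → Mn²⁺(aq) + 4 H₂O(l) + 5 K⁺(aq)
Q = [Mn²⁺]·[K⁺]^5 / ([MnO₄⁻]·[H⁺]^8); log Q = 14.221.
E = E° − (0.0592/n) log Q = +4.46 − (0.0592/5)(14.221) = +4.292 V.

+4.292 V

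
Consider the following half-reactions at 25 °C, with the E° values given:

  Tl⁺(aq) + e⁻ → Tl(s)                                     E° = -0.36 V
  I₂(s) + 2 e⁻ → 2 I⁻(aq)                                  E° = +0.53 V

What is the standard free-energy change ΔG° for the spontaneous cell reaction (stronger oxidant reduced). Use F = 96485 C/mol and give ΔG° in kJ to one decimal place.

-171.7 kJ

I₂/I⁻ (E° = +0.53 V) is the cathode; Tl⁺/Tl (E° = -0.36 V) is the anode, so E°cell = +0.89 V.
Balancing electrons gives n = 2 (lcm of 2 and 1).
ΔG° = −nFE° = −(2)(96485)(+0.89) = -171,743 J = -171.7 kJ.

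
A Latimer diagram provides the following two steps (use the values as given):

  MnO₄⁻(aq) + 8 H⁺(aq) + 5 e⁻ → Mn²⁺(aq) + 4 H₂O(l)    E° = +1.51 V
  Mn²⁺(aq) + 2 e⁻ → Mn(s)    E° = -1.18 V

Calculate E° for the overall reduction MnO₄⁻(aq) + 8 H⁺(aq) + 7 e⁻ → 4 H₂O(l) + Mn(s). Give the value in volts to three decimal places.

+0.741 V

Since ΔG° = −nFE° is additive over sequential reductions, n₃E°₃ = n₁E°₁ + n₂E°₂.
E°₃ = (5×+1.51 + 2×-1.18) / 7 = (+5.190) / 7 = +0.741 V.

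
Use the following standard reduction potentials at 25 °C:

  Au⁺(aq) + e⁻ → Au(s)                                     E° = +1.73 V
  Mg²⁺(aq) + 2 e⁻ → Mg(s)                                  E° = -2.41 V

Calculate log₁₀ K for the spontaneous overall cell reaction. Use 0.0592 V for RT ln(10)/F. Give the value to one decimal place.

Cathode: Au⁺/Au; anode: Mg²⁺/Mg. E°cell = +4.14 V, n = 2.
log K = nE°cell / 0.0592 = (2)(+4.14) / 0.0592 = 139.9.

139.9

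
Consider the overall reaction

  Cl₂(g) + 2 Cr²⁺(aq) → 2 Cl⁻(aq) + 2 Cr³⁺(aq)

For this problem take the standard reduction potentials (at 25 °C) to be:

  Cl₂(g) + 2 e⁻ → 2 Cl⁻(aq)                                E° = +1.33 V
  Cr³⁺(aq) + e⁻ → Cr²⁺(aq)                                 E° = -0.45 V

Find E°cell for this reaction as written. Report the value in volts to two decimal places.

+1.78 V

The Cl₂/Cl⁻ couple has the higher reduction potential, so it is the cathode; Cr³⁺/Cr²⁺ is oxidised at the anode.
E°cell = E°(cathode) − E°(anode) = (+1.33) − (-0.45) = +1.78 V.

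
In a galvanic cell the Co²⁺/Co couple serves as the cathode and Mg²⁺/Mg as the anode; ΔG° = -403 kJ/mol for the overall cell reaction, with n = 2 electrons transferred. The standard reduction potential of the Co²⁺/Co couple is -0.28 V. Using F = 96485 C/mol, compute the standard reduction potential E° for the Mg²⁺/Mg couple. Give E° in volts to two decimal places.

-2.37 V

E°cell = −ΔG°/(nF) = −(-403×10³)/((2)(96485)) = +2.088 V.
Since Co²⁺/Co is the cathode and Mg²⁺/Mg the anode, E°cell = E°(Co²⁺/Co) − E°(Mg²⁺/Mg).
So E°(Mg²⁺/Mg) = E°(Co²⁺/Co) − E°cell = (-0.28) − (+2.088) = -2.37 V.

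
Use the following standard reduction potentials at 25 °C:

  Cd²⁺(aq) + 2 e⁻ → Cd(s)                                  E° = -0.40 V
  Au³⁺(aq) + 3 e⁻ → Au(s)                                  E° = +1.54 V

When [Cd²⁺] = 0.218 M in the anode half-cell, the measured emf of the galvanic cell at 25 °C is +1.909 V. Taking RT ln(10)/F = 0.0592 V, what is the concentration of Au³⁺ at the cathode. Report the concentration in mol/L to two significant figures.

Au³⁺/Au is the cathode, Cd²⁺/Cd the anode: E°cell = +1.94 V, n = 6.
Overall reaction: 2 Au³⁺(aq) + 3 Cd(s) → 2 Au(s) + 3 Cd²⁺(aq); Q = [Cd²⁺]^3/[Au³⁺]^2.
From E = E° − (0.0592/n) log Q: log Q = (E° − E)·n/0.0592 = (+1.94 − (+1.909))·6/0.0592 = 3.1419.
So 2·log[Au³⁺] = 3·log(0.218) − log Q = -1.9846 − (3.1419) = -5.1265; log[Au³⁺] = -5.1265 / 2 = -2.5633; [Au³⁺] = 10^(-2.5633) ≈ 0.0027 M.

0.0027 M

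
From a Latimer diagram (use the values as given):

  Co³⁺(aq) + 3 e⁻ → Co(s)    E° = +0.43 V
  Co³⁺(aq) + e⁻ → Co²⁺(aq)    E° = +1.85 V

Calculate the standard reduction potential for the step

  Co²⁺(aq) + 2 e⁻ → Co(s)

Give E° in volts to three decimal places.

-0.280 V

Sequential free energies add, so n₃E°₃ = n₁E°₁ + n₂E°₂.
With n₃ = 3, and the known step contributing 1×(+1.85) V, the unknown satisfies 2·E° = 3×(+0.43) − 1×(+1.85) = -0.560.
E° = -0.560 / 2 = -0.280 V.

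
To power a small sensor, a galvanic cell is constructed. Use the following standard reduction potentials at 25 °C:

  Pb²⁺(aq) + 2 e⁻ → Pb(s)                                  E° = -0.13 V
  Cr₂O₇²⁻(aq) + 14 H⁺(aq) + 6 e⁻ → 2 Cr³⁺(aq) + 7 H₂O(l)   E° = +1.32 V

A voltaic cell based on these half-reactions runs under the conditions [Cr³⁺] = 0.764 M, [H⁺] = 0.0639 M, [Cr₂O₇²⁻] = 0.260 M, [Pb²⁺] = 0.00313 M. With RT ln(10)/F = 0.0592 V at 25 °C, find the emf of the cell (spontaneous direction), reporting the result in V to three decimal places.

+1.356 V

Cr₂O₇²⁻/Cr³⁺ is the cathode (higher E°), Pb²⁺/Pb the anode: E°cell = +1.32 − (-0.13) = +1.45 V, n = 6.
Overall: Cr₂O₇²⁻(aq) + 14 H⁺(aq) + 3 Pb(s) → 2 Cr³⁺(aq) + 7 H₂O(l) + 3 Pb²⁺(aq)
Q = [Cr³⁺]^2·[Pb²⁺]^3 / ([Cr₂O₇²⁻]·[H⁺]^14); log Q = 9.561.
E = E° − (0.0592/n) log Q = +1.45 − (0.0592/6)(9.561) = +1.356 V.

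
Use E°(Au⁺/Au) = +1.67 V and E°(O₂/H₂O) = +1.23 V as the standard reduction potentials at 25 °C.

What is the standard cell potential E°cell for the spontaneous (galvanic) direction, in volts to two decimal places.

+0.44 V

The Au⁺/Au couple has the higher reduction potential, so it is the cathode; O₂/H₂O is oxidised at the anode.
E°cell = E°(cathode) − E°(anode) = (+1.67) − (+1.23) = +0.44 V.
Since E°cell > 0, the reaction is spontaneous under standard conditions.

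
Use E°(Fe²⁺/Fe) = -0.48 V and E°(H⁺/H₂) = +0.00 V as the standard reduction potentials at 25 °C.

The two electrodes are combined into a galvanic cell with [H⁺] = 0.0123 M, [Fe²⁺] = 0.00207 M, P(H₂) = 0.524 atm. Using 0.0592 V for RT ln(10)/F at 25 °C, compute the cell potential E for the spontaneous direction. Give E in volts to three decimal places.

H⁺/H₂ is the cathode (higher E°), Fe²⁺/Fe the anode: E°cell = +0.00 − (-0.48) = +0.48 V, n = 2.
Overall: 2 H⁺(aq) + Fe(s) → H₂(g) + Fe²⁺(aq)
Q = P(H₂)·[Fe²⁺] / ([H⁺]^2); log Q = 0.855.
E = E° − (0.0592/n) log Q = +0.48 − (0.0592/2)(0.855) = +0.455 V.

+0.455 V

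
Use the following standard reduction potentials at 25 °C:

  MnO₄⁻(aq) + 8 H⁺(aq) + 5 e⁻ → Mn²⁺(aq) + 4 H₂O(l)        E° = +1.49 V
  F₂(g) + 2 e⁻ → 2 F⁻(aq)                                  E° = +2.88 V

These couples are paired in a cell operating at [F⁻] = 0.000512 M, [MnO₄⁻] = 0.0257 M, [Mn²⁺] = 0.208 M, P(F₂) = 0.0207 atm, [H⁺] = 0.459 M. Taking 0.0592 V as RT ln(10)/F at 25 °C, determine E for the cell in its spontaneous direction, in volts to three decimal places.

+1.578 V

F₂/F⁻ is the cathode (higher E°), MnO₄⁻/Mn²⁺ the anode: E°cell = +2.88 − (+1.49) = +1.39 V, n = 10.
Overall: 5 F₂(g) + 2 Mn²⁺(aq) + 8 H₂O(l) → 10 F⁻(aq) + 2 MnO₄⁻(aq) + 16 H⁺(aq)
Q = [F⁻]^10·[MnO₄⁻]^2·[H⁺]^16 / (P(F₂)^5·[Mn²⁺]^2); log Q = -31.714.
E = E° − (0.0592/n) log Q = +1.39 − (0.0592/10)(-31.714) = +1.578 V.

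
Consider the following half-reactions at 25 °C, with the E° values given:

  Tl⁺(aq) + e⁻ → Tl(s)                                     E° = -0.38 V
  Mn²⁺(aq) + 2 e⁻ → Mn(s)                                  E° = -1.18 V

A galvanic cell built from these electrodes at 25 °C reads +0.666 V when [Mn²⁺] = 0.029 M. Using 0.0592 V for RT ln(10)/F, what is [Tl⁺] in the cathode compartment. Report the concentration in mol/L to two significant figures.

Tl⁺/Tl is the cathode, Mn²⁺/Mn the anode: E°cell = +0.80 V, n = 2.
Overall reaction: 2 Tl⁺(aq) + Mn(s) → 2 Tl(s) + Mn²⁺(aq); Q = [Mn²⁺]^1/[Tl⁺]^2.
From E = E° − (0.0592/n) log Q: log Q = (E° − E)·n/0.0592 = (+0.80 − (+0.666))·2/0.0592 = 4.5270.
So 2·log[Tl⁺] = 1·log(0.029) − log Q = -1.5376 − (4.5270) = -6.0646; log[Tl⁺] = -6.0646 / 2 = -3.0323; [Tl⁺] = 10^(-3.0323) ≈ 0.00093 M.

0.00093 M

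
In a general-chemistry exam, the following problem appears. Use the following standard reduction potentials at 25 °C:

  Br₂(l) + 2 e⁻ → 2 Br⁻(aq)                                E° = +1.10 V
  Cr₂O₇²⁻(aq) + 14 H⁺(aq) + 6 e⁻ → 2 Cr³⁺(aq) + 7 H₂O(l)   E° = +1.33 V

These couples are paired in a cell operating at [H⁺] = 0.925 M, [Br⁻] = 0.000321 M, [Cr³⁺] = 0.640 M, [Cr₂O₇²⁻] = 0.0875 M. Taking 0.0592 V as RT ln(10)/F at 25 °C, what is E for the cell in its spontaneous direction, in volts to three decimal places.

Cr₂O₇²⁻/Cr³⁺ is the cathode (higher E°), Br₂/Br⁻ the anode: E°cell = +1.33 − (+1.10) = +0.23 V, n = 6.
Overall: Cr₂O₇²⁻(aq) + 14 H⁺(aq) + 6 Br⁻(aq) → 2 Cr³⁺(aq) + 7 H₂O(l) + 3 Br₂(l)
Q = [Cr³⁺]^2 / ([Cr₂O₇²⁻]·[H⁺]^14·[Br⁻]^6); log Q = 22.105.
E = E° − (0.0592/n) log Q = +0.23 − (0.0592/6)(22.105) = +0.012 V.

+0.012 V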